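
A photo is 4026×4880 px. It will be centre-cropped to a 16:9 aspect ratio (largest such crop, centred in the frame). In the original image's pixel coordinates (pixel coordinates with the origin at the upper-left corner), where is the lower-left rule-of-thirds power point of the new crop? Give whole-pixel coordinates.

4026/4880 < 16/9, so the 16:9 crop keeps the full width 4026 and trims height to 4026 × 9/16 = 2264.62 px.
Top offset = (4880 − 2264.62)/2 = 1307.69 px; left offset = 0.
Lower-left is one-third across and two-thirds down within the crop:
x = 0.00 + 1 × 4026.00/3 ≈ 1342; y = 1307.69 + 2 × 2264.62/3 ≈ 2817.

(1342, 2817)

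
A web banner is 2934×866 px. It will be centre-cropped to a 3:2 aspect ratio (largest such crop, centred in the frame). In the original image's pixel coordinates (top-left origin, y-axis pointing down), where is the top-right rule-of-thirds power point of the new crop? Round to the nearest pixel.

2934/866 > 3/2, so the 3:2 crop keeps the full height 866 and trims width to 866 × 3/2 = 1299.00 px.
Left offset = (2934 − 1299.00)/2 = 817.50 px; top offset = 0.
Top-right is two-thirds across and one-third down within the crop:
x = 817.50 + 2 × 1299.00/3 ≈ 1684; y = 0.00 + 1 × 866.00/3 ≈ 289.

(1684, 289)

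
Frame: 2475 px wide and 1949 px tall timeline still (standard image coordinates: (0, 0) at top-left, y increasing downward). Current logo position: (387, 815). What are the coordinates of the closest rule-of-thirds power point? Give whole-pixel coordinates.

Third lines: x ∈ {825, 1650}, y ∈ {650, 1299}.
387 is closer to x = 825; 815 is closer to y = 650.
So the nearest intersection is the upper-left power point.

(825, 650)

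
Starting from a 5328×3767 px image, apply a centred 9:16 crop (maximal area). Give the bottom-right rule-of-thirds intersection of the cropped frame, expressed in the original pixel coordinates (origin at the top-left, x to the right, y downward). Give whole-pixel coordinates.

5328/3767 > 9/16, so the 9:16 crop keeps the full height 3767 and trims width to 3767 × 9/16 = 2118.94 px.
Left offset = (5328 − 2118.94)/2 = 1604.53 px; top offset = 0.
Bottom-right is two-thirds across and two-thirds down within the crop:
x = 1604.53 + 2 × 2118.94/3 ≈ 3017; y = 0.00 + 2 × 3767.00/3 ≈ 2511.

x = 3017 px, y = 2511 px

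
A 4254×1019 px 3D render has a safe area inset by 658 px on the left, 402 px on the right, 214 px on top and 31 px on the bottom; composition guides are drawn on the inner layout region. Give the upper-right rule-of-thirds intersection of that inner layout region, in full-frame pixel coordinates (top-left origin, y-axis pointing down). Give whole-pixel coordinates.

x = 2787 px, y = 472 px

Content width = 4254 − 658 − 402 = 3194 px; content height = 1019 − 214 − 31 = 774 px.
Upper-right is two-thirds across and one-third down within the inner layout region.
x = 658 + 2 × 3194/3 = 658 + 2129.33 ≈ 2787
y = 214 + 1 × 774/3 = 214 + 258.00 ≈ 472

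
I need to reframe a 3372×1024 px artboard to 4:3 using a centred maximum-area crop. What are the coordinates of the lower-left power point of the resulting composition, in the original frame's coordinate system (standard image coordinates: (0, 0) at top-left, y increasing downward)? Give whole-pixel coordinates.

3372/1024 > 4/3, so the 4:3 crop keeps the full height 1024 and trims width to 1024 × 4/3 = 1365.33 px.
Left offset = (3372 − 1365.33)/2 = 1003.33 px; top offset = 0.
Lower-left is one-third across and two-thirds down within the crop:
x = 1003.33 + 1 × 1365.33/3 ≈ 1458; y = 0.00 + 2 × 1024.00/3 ≈ 683.

x = 1458 px, y = 683 px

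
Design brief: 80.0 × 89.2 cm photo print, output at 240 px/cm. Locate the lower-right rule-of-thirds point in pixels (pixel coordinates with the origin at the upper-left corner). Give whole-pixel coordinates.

In pixels the canvas is 80.0 × 240 = 19200 wide and 89.2 × 240 = 21408 tall.
The lower-right point is two-thirds across and two-thirds down:
x = 2 × 19200/3 ≈ 12800; y = 2 × 21408/3 ≈ 14272.

x = 12800 px, y = 14272 px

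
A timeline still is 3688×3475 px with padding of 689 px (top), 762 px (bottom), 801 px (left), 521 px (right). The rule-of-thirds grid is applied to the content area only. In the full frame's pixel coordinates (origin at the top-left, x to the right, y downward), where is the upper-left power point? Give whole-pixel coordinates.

Content width = 3688 − 801 − 521 = 2366 px; content height = 3475 − 689 − 762 = 2024 px.
Upper-left is one-third across and one-third down within the content area.
x = 801 + 1 × 2366/3 = 801 + 788.67 ≈ 1590
y = 689 + 1 × 2024/3 = 689 + 674.67 ≈ 1364

(1590, 1364)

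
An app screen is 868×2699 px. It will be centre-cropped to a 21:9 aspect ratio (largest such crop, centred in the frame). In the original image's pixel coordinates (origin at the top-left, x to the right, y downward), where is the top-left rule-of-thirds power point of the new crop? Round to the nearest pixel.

868/2699 < 21/9, so the 21:9 crop keeps the full width 868 and trims height to 868 × 9/21 = 372.00 px.
Top offset = (2699 − 372.00)/2 = 1163.50 px; left offset = 0.
Top-left is one-third across and one-third down within the crop:
x = 0.00 + 1 × 868.00/3 ≈ 289; y = 1163.50 + 1 × 372.00/3 ≈ 1288.

(289, 1288)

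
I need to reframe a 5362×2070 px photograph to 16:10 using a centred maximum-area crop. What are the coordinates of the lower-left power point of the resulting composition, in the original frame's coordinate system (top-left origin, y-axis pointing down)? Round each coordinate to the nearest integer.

5362/2070 > 16/10, so the 16:10 crop keeps the full height 2070 and trims width to 2070 × 16/10 = 3312.00 px.
Left offset = (5362 − 3312.00)/2 = 1025.00 px; top offset = 0.
Lower-left is one-third across and two-thirds down within the crop:
x = 1025.00 + 1 × 3312.00/3 ≈ 2129; y = 0.00 + 2 × 2070.00/3 ≈ 1380.

(2129, 1380)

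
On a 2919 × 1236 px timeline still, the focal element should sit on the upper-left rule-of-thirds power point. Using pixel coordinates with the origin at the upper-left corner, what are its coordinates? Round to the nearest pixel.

(973, 412)

The upper-left point sits one-third of the way across and one-third of the way down.
x = 1 × 2919/3 ≈ 973; y = 1 × 1236/3 ≈ 412.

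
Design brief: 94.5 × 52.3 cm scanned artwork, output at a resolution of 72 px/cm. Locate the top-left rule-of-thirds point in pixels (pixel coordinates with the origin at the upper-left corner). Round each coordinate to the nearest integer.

(2268, 1255)

In pixels the canvas is 94.5 × 72 = 6804 wide and 52.3 × 72 = 3765.6 tall.
The top-left point is one-third across and one-third down:
x = 1 × 6804/3 ≈ 2268; y = 1 × 3765.6/3 ≈ 1255.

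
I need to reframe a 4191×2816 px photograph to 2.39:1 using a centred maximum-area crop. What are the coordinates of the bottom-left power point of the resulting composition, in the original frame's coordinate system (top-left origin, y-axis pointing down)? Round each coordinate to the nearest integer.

x = 1397 px, y = 1700 px

4191/2816 < 2.39/1, so the 2.39:1 crop keeps the full width 4191 and trims height to 4191 × 1/2.39 = 1753.56 px.
Top offset = (2816 − 1753.56)/2 = 531.22 px; left offset = 0.
Bottom-left is one-third across and two-thirds down within the crop:
x = 0.00 + 1 × 4191.00/3 ≈ 1397; y = 531.22 + 2 × 1753.56/3 ≈ 1700.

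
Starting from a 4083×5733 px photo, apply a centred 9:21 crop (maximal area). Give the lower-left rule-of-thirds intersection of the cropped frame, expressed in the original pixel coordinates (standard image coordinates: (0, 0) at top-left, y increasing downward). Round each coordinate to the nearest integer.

4083/5733 > 9/21, so the 9:21 crop keeps the full height 5733 and trims width to 5733 × 9/21 = 2457.00 px.
Left offset = (4083 − 2457.00)/2 = 813.00 px; top offset = 0.
Lower-left is one-third across and two-thirds down within the crop:
x = 813.00 + 1 × 2457.00/3 ≈ 1632; y = 0.00 + 2 × 5733.00/3 ≈ 3822.

x = 1632 px, y = 3822 px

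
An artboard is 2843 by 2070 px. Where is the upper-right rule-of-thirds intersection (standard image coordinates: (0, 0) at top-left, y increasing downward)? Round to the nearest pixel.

x = 1895 px, y = 690 px

The upper-right point sits two-thirds of the way across and one-third of the way down.
x = 2 × 2843/3 ≈ 1895; y = 1 × 2070/3 ≈ 690.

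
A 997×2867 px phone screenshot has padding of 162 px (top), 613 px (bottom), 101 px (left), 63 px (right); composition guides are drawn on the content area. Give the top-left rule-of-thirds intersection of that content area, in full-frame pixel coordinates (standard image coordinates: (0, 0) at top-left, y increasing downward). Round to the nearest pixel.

Content width = 997 − 101 − 63 = 833 px; content height = 2867 − 162 − 613 = 2092 px.
Top-left is one-third across and one-third down within the content area.
x = 101 + 1 × 833/3 = 101 + 277.67 ≈ 379
y = 162 + 1 × 2092/3 = 162 + 697.33 ≈ 859

x = 379 px, y = 859 px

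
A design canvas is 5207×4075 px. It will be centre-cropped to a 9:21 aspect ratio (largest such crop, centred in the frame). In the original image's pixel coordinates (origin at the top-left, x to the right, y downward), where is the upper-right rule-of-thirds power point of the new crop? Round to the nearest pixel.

5207/4075 > 9/21, so the 9:21 crop keeps the full height 4075 and trims width to 4075 × 9/21 = 1746.43 px.
Left offset = (5207 − 1746.43)/2 = 1730.29 px; top offset = 0.
Upper-right is two-thirds across and one-third down within the crop:
x = 1730.29 + 2 × 1746.43/3 ≈ 2895; y = 0.00 + 1 × 4075.00/3 ≈ 1358.

(2895, 1358)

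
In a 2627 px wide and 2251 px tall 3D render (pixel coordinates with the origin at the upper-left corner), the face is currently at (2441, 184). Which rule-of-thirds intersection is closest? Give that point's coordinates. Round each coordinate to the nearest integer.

Third lines: x ∈ {876, 1751}, y ∈ {750, 1501}.
2441 is closer to x = 1751; 184 is closer to y = 750.
So the nearest intersection is the upper-right power point.

x = 1751 px, y = 750 px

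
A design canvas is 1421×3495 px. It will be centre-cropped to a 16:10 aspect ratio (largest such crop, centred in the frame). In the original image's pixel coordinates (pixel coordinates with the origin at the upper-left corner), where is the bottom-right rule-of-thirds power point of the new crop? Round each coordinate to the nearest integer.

1421/3495 < 16/10, so the 16:10 crop keeps the full width 1421 and trims height to 1421 × 10/16 = 888.12 px.
Top offset = (3495 − 888.12)/2 = 1303.44 px; left offset = 0.
Bottom-right is two-thirds across and two-thirds down within the crop:
x = 0.00 + 2 × 1421.00/3 ≈ 947; y = 1303.44 + 2 × 888.12/3 ≈ 1896.

x = 947 px, y = 1896 px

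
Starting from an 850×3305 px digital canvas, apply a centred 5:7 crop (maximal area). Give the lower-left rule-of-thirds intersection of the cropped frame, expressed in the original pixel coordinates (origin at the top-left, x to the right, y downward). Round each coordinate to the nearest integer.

850/3305 < 5/7, so the 5:7 crop keeps the full width 850 and trims height to 850 × 7/5 = 1190.00 px.
Top offset = (3305 − 1190.00)/2 = 1057.50 px; left offset = 0.
Lower-left is one-third across and two-thirds down within the crop:
x = 0.00 + 1 × 850.00/3 ≈ 283; y = 1057.50 + 2 × 1190.00/3 ≈ 1851.

x = 283 px, y = 1851 px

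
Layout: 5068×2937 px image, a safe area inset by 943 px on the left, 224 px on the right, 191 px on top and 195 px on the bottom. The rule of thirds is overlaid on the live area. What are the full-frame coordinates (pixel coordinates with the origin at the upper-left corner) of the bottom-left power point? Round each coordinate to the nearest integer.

x = 2243 px, y = 1892 px

Content width = 5068 − 943 − 224 = 3901 px; content height = 2937 − 191 − 195 = 2551 px.
Bottom-left is one-third across and two-thirds down within the live area.
x = 943 + 1 × 3901/3 = 943 + 1300.33 ≈ 2243
y = 191 + 2 × 2551/3 = 191 + 1700.67 ≈ 1892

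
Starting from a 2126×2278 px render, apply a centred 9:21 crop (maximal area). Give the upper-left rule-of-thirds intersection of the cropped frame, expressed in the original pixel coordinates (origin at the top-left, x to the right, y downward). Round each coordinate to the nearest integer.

(900, 759)

2126/2278 > 9/21, so the 9:21 crop keeps the full height 2278 and trims width to 2278 × 9/21 = 976.29 px.
Left offset = (2126 − 976.29)/2 = 574.86 px; top offset = 0.
Upper-left is one-third across and one-third down within the crop:
x = 574.86 + 1 × 976.29/3 ≈ 900; y = 0.00 + 1 × 2278.00/3 ≈ 759.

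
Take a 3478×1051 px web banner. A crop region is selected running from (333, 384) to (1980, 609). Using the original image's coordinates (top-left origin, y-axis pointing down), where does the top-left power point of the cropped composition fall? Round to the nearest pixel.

x = 882 px, y = 459 px

Crop width = 1980 − 333 = 1647 px; one third is 549.00 px.
Crop height = 609 − 384 = 225 px; one third is 75.00 px.
The top-left point is one-third across and one-third down within the crop:
x = 333 + 1 × 549.00 ≈ 882; y = 384 + 1 × 75.00 ≈ 459.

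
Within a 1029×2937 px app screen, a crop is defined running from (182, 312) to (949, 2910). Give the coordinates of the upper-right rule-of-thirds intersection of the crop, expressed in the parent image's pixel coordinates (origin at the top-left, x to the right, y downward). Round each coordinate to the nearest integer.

x = 693 px, y = 1178 px

Crop width = 949 − 182 = 767 px; one third is 255.67 px.
Crop height = 2910 − 312 = 2598 px; one third is 866.00 px.
The upper-right point is two-thirds across and one-third down within the crop:
x = 182 + 2 × 255.67 ≈ 693; y = 312 + 1 × 866.00 ≈ 1178.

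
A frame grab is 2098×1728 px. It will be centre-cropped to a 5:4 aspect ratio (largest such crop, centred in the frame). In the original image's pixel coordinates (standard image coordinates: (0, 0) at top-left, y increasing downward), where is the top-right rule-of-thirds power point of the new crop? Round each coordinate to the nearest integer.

(1399, 584)

2098/1728 < 5/4, so the 5:4 crop keeps the full width 2098 and trims height to 2098 × 4/5 = 1678.40 px.
Top offset = (1728 − 1678.40)/2 = 24.80 px; left offset = 0.
Top-right is two-thirds across and one-third down within the crop:
x = 0.00 + 2 × 2098.00/3 ≈ 1399; y = 24.80 + 1 × 1678.40/3 ≈ 584.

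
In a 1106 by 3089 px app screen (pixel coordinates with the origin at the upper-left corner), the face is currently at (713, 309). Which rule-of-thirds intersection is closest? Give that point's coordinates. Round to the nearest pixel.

(737, 1030)

Third lines: x ∈ {369, 737}, y ∈ {1030, 2059}.
713 is closer to x = 737; 309 is closer to y = 1030.
So the nearest intersection is the upper-right power point.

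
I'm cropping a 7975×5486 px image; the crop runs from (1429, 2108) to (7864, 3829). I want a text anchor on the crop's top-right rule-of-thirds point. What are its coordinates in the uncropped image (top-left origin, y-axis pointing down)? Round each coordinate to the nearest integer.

(5719, 2682)

Crop width = 7864 − 1429 = 6435 px; one third is 2145.00 px.
Crop height = 3829 − 2108 = 1721 px; one third is 573.67 px.
The top-right point is two-thirds across and one-third down within the crop:
x = 1429 + 2 × 2145.00 ≈ 5719; y = 2108 + 1 × 573.67 ≈ 2682.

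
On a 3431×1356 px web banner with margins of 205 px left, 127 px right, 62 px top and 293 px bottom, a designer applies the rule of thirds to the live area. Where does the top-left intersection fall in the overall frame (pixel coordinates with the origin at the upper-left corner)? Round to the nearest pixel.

(1238, 396)

Content width = 3431 − 205 − 127 = 3099 px; content height = 1356 − 62 − 293 = 1001 px.
Top-left is one-third across and one-third down within the live area.
x = 205 + 1 × 3099/3 = 205 + 1033.00 ≈ 1238
y = 62 + 1 × 1001/3 = 62 + 333.67 ≈ 396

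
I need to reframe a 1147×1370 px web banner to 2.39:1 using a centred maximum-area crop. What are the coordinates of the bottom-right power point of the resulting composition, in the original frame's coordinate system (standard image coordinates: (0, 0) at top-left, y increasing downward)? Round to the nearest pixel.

1147/1370 < 2.39/1, so the 2.39:1 crop keeps the full width 1147 and trims height to 1147 × 1/2.39 = 479.92 px.
Top offset = (1370 − 479.92)/2 = 445.04 px; left offset = 0.
Bottom-right is two-thirds across and two-thirds down within the crop:
x = 0.00 + 2 × 1147.00/3 ≈ 765; y = 445.04 + 2 × 479.92/3 ≈ 765.

x = 765 px, y = 765 px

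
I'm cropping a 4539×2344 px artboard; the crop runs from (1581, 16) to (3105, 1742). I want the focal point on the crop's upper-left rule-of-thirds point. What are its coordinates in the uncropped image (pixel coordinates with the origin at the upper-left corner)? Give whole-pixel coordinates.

Crop width = 3105 − 1581 = 1524 px; one third is 508.00 px.
Crop height = 1742 − 16 = 1726 px; one third is 575.33 px.
The upper-left point is one-third across and one-third down within the crop:
x = 1581 + 1 × 508.00 ≈ 2089; y = 16 + 1 × 575.33 ≈ 591.

(2089, 591)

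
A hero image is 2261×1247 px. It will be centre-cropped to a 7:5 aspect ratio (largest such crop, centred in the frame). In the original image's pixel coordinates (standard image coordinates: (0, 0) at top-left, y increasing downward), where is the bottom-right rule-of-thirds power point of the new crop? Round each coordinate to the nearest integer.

x = 1421 px, y = 831 px

2261/1247 > 7/5, so the 7:5 crop keeps the full height 1247 and trims width to 1247 × 7/5 = 1745.80 px.
Left offset = (2261 − 1745.80)/2 = 257.60 px; top offset = 0.
Bottom-right is two-thirds across and two-thirds down within the crop:
x = 257.60 + 2 × 1745.80/3 ≈ 1421; y = 0.00 + 2 × 1247.00/3 ≈ 831.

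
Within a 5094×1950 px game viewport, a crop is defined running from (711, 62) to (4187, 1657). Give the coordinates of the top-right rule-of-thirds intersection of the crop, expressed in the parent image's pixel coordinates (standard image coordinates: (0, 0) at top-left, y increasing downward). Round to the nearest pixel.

x = 3028 px, y = 594 px

Crop width = 4187 − 711 = 3476 px; one third is 1158.67 px.
Crop height = 1657 − 62 = 1595 px; one third is 531.67 px.
The top-right point is two-thirds across and one-third down within the crop:
x = 711 + 2 × 1158.67 ≈ 3028; y = 62 + 1 × 531.67 ≈ 594.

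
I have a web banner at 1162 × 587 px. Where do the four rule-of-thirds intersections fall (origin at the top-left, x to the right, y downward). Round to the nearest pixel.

One third of 1162 is 387.33; one third of 587 is 195.67.
Vertical third lines at x = 387 and x = 775; horizontal third lines at y = 196 and y = 391.

(387, 196), (775, 196), (387, 391), (775, 391)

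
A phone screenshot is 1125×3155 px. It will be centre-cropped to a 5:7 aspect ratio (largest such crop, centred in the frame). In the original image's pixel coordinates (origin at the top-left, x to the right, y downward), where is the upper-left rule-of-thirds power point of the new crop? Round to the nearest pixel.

x = 375 px, y = 1315 px

1125/3155 < 5/7, so the 5:7 crop keeps the full width 1125 and trims height to 1125 × 7/5 = 1575.00 px.
Top offset = (3155 − 1575.00)/2 = 790.00 px; left offset = 0.
Upper-left is one-third across and one-third down within the crop:
x = 0.00 + 1 × 1125.00/3 ≈ 375; y = 790.00 + 1 × 1575.00/3 ≈ 1315.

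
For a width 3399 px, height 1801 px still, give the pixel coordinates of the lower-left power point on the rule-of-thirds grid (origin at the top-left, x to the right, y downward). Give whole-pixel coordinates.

x = 1133 px, y = 1201 px

The lower-left point sits one-third of the way across and two-thirds of the way down.
x = 1 × 3399/3 ≈ 1133; y = 2 × 1801/3 ≈ 1201.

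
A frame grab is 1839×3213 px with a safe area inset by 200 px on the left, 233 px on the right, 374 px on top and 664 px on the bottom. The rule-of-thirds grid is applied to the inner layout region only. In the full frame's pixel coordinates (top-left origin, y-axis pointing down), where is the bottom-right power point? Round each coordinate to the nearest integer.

Content width = 1839 − 200 − 233 = 1406 px; content height = 3213 − 374 − 664 = 2175 px.
Bottom-right is two-thirds across and two-thirds down within the inner layout region.
x = 200 + 2 × 1406/3 = 200 + 937.33 ≈ 1137
y = 374 + 2 × 2175/3 = 374 + 1450.00 ≈ 1824

(1137, 1824)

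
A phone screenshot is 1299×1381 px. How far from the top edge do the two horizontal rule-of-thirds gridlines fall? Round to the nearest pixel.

460 px and 921 px

1381 / 3 = 460.33, so the horizontal lines sit at one and two thirds of 1381.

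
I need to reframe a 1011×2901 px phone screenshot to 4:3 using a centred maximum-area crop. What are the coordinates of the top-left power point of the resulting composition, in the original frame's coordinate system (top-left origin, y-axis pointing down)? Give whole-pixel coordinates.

1011/2901 < 4/3, so the 4:3 crop keeps the full width 1011 and trims height to 1011 × 3/4 = 758.25 px.
Top offset = (2901 − 758.25)/2 = 1071.38 px; left offset = 0.
Top-left is one-third across and one-third down within the crop:
x = 0.00 + 1 × 1011.00/3 ≈ 337; y = 1071.38 + 1 × 758.25/3 ≈ 1324.

x = 337 px, y = 1324 px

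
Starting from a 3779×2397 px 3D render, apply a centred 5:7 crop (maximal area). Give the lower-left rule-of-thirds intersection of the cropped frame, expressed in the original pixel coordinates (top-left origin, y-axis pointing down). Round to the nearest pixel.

3779/2397 > 5/7, so the 5:7 crop keeps the full height 2397 and trims width to 2397 × 5/7 = 1712.14 px.
Left offset = (3779 − 1712.14)/2 = 1033.43 px; top offset = 0.
Lower-left is one-third across and two-thirds down within the crop:
x = 1033.43 + 1 × 1712.14/3 ≈ 1604; y = 0.00 + 2 × 2397.00/3 ≈ 1598.

x = 1604 px, y = 1598 px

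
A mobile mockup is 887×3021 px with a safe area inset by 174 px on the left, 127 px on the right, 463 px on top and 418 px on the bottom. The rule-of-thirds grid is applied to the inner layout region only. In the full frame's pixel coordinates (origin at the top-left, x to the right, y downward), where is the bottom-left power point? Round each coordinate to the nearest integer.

Content width = 887 − 174 − 127 = 586 px; content height = 3021 − 463 − 418 = 2140 px.
Bottom-left is one-third across and two-thirds down within the inner layout region.
x = 174 + 1 × 586/3 = 174 + 195.33 ≈ 369
y = 463 + 2 × 2140/3 = 463 + 1426.67 ≈ 1890

(369, 1890)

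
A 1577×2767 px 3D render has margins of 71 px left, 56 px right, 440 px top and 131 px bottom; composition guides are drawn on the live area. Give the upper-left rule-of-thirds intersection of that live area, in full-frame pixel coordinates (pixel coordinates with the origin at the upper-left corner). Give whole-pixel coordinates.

Content width = 1577 − 71 − 56 = 1450 px; content height = 2767 − 440 − 131 = 2196 px.
Upper-left is one-third across and one-third down within the live area.
x = 71 + 1 × 1450/3 = 71 + 483.33 ≈ 554
y = 440 + 1 × 2196/3 = 440 + 732.00 ≈ 1172

x = 554 px, y = 1172 px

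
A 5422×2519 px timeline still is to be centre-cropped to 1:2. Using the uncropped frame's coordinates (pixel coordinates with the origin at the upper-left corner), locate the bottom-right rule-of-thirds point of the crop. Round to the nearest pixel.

5422/2519 > 1/2, so the 1:2 crop keeps the full height 2519 and trims width to 2519 × 1/2 = 1259.50 px.
Left offset = (5422 − 1259.50)/2 = 2081.25 px; top offset = 0.
Bottom-right is two-thirds across and two-thirds down within the crop:
x = 2081.25 + 2 × 1259.50/3 ≈ 2921; y = 0.00 + 2 × 2519.00/3 ≈ 1679.

x = 2921 px, y = 1679 px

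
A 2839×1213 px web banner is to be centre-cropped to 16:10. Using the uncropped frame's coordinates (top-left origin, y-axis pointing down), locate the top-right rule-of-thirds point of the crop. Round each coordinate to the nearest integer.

(1743, 404)

2839/1213 > 16/10, so the 16:10 crop keeps the full height 1213 and trims width to 1213 × 16/10 = 1940.80 px.
Left offset = (2839 − 1940.80)/2 = 449.10 px; top offset = 0.
Top-right is two-thirds across and one-third down within the crop:
x = 449.10 + 2 × 1940.80/3 ≈ 1743; y = 0.00 + 1 × 1213.00/3 ≈ 404.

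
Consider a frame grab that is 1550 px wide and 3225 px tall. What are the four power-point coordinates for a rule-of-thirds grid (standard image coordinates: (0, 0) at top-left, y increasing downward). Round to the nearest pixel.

(517, 1075), (1033, 1075), (517, 2150), (1033, 2150)

One third of 1550 is 516.67; one third of 3225 is 1075.
Vertical third lines at x = 517 and x = 1033; horizontal third lines at y = 1075 and y = 2150.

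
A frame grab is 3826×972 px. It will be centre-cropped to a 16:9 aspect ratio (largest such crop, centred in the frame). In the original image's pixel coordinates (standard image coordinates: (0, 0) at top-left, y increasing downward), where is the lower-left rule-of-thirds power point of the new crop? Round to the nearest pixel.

(1625, 648)

3826/972 > 16/9, so the 16:9 crop keeps the full height 972 and trims width to 972 × 16/9 = 1728.00 px.
Left offset = (3826 − 1728.00)/2 = 1049.00 px; top offset = 0.
Lower-left is one-third across and two-thirds down within the crop:
x = 1049.00 + 1 × 1728.00/3 ≈ 1625; y = 0.00 + 2 × 972.00/3 ≈ 648.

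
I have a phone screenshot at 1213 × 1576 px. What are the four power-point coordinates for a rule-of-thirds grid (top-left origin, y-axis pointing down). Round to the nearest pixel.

One third of 1213 is 404.33; one third of 1576 is 525.33.
Vertical third lines at x = 404 and x = 809; horizontal third lines at y = 525 and y = 1051.

(404, 525), (809, 525), (404, 1051), (809, 1051)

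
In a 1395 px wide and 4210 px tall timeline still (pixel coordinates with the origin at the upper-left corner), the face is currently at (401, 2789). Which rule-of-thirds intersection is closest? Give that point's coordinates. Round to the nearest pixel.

(465, 2807)

Third lines: x ∈ {465, 930}, y ∈ {1403, 2807}.
401 is closer to x = 465; 2789 is closer to y = 2807.
So the nearest intersection is the lower-left power point.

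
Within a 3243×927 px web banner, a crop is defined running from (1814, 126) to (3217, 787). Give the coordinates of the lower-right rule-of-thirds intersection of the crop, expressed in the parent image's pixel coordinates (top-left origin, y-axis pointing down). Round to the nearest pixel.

Crop width = 3217 − 1814 = 1403 px; one third is 467.67 px.
Crop height = 787 − 126 = 661 px; one third is 220.33 px.
The lower-right point is two-thirds across and two-thirds down within the crop:
x = 1814 + 2 × 467.67 ≈ 2749; y = 126 + 2 × 220.33 ≈ 567.

(2749, 567)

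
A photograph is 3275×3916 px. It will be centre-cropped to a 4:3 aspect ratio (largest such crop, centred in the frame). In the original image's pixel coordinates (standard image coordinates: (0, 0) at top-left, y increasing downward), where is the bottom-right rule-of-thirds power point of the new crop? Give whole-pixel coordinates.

x = 2183 px, y = 2367 px

3275/3916 < 4/3, so the 4:3 crop keeps the full width 3275 and trims height to 3275 × 3/4 = 2456.25 px.
Top offset = (3916 − 2456.25)/2 = 729.88 px; left offset = 0.
Bottom-right is two-thirds across and two-thirds down within the crop:
x = 0.00 + 2 × 3275.00/3 ≈ 2183; y = 729.88 + 2 × 2456.25/3 ≈ 2367.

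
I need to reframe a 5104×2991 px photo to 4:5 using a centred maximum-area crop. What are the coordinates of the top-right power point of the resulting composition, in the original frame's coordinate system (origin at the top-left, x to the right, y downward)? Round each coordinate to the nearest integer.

5104/2991 > 4/5, so the 4:5 crop keeps the full height 2991 and trims width to 2991 × 4/5 = 2392.80 px.
Left offset = (5104 − 2392.80)/2 = 1355.60 px; top offset = 0.
Top-right is two-thirds across and one-third down within the crop:
x = 1355.60 + 2 × 2392.80/3 ≈ 2951; y = 0.00 + 1 × 2991.00/3 ≈ 997.

x = 2951 px, y = 997 px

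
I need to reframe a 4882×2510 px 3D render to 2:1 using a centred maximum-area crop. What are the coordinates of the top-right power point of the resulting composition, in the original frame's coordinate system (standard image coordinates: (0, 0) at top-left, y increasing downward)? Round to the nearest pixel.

4882/2510 < 2/1, so the 2:1 crop keeps the full width 4882 and trims height to 4882 × 1/2 = 2441.00 px.
Top offset = (2510 − 2441.00)/2 = 34.50 px; left offset = 0.
Top-right is two-thirds across and one-third down within the crop:
x = 0.00 + 2 × 4882.00/3 ≈ 3255; y = 34.50 + 1 × 2441.00/3 ≈ 848.

(3255, 848)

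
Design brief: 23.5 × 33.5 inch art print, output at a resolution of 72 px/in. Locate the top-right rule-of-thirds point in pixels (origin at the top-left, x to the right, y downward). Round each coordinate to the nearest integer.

(1128, 804)

In pixels the canvas is 23.5 × 72 = 1692 wide and 33.5 × 72 = 2412 tall.
The top-right point is two-thirds across and one-third down:
x = 2 × 1692/3 ≈ 1128; y = 1 × 2412/3 ≈ 804.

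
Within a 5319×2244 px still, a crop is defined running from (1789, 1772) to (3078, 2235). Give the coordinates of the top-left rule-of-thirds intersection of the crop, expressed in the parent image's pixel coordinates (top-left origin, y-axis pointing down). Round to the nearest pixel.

(2219, 1926)

Crop width = 3078 − 1789 = 1289 px; one third is 429.67 px.
Crop height = 2235 − 1772 = 463 px; one third is 154.33 px.
The top-left point is one-third across and one-third down within the crop:
x = 1789 + 1 × 429.67 ≈ 2219; y = 1772 + 1 × 154.33 ≈ 1926.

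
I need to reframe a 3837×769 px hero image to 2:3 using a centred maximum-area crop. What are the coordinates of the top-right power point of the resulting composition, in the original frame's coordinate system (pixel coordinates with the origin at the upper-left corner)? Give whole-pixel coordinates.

3837/769 > 2/3, so the 2:3 crop keeps the full height 769 and trims width to 769 × 2/3 = 512.67 px.
Left offset = (3837 − 512.67)/2 = 1662.17 px; top offset = 0.
Top-right is two-thirds across and one-third down within the crop:
x = 1662.17 + 2 × 512.67/3 ≈ 2004; y = 0.00 + 1 × 769.00/3 ≈ 256.

(2004, 256)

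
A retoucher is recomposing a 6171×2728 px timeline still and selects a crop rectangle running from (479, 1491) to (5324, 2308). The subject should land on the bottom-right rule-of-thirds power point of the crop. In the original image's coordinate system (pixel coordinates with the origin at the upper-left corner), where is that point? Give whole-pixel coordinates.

Crop width = 5324 − 479 = 4845 px; one third is 1615.00 px.
Crop height = 2308 − 1491 = 817 px; one third is 272.33 px.
The bottom-right point is two-thirds across and two-thirds down within the crop:
x = 479 + 2 × 1615.00 ≈ 3709; y = 1491 + 2 × 272.33 ≈ 2036.

x = 3709 px, y = 2036 px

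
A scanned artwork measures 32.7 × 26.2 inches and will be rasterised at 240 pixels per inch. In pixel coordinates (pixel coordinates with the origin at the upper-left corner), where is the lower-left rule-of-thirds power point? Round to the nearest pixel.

(2616, 4192)

In pixels the canvas is 32.7 × 240 = 7848 wide and 26.2 × 240 = 6288 tall.
The lower-left point is one-third across and two-thirds down:
x = 1 × 7848/3 ≈ 2616; y = 2 × 6288/3 ≈ 4192.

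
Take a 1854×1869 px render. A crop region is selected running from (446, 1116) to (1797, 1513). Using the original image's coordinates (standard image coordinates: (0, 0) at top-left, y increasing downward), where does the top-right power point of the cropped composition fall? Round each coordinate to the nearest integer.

x = 1347 px, y = 1248 px

Crop width = 1797 − 446 = 1351 px; one third is 450.33 px.
Crop height = 1513 − 1116 = 397 px; one third is 132.33 px.
The top-right point is two-thirds across and one-third down within the crop:
x = 446 + 2 × 450.33 ≈ 1347; y = 1116 + 1 × 132.33 ≈ 1248.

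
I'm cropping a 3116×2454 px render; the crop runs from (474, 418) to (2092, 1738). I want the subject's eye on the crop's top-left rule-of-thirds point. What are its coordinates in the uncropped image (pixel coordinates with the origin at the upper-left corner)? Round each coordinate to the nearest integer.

Crop width = 2092 − 474 = 1618 px; one third is 539.33 px.
Crop height = 1738 − 418 = 1320 px; one third is 440.00 px.
The top-left point is one-third across and one-third down within the crop:
x = 474 + 1 × 539.33 ≈ 1013; y = 418 + 1 × 440.00 ≈ 858.

x = 1013 px, y = 858 px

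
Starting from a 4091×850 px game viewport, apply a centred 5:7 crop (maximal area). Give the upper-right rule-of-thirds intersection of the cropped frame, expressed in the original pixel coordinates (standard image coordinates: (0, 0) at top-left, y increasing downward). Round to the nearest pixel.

(2147, 283)

4091/850 > 5/7, so the 5:7 crop keeps the full height 850 and trims width to 850 × 5/7 = 607.14 px.
Left offset = (4091 − 607.14)/2 = 1741.93 px; top offset = 0.
Upper-right is two-thirds across and one-third down within the crop:
x = 1741.93 + 2 × 607.14/3 ≈ 2147; y = 0.00 + 1 × 850.00/3 ≈ 283.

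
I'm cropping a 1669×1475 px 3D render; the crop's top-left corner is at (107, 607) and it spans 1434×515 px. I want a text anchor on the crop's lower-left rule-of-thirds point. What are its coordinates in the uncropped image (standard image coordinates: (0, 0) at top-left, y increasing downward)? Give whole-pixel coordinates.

One third of the crop width 1434 is 478.00 px.
One third of the crop height 515 is 171.67 px.
The lower-left point is one-third across and two-thirds down within the crop:
x = 107 + 1 × 478.00 ≈ 585; y = 607 + 2 × 171.67 ≈ 950.

x = 585 px, y = 950 px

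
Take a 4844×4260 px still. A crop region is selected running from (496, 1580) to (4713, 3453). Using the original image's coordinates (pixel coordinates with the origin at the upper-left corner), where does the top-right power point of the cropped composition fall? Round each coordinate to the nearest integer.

x = 3307 px, y = 2204 px

Crop width = 4713 − 496 = 4217 px; one third is 1405.67 px.
Crop height = 3453 − 1580 = 1873 px; one third is 624.33 px.
The top-right point is two-thirds across and one-third down within the crop:
x = 496 + 2 × 1405.67 ≈ 3307; y = 1580 + 1 × 624.33 ≈ 2204.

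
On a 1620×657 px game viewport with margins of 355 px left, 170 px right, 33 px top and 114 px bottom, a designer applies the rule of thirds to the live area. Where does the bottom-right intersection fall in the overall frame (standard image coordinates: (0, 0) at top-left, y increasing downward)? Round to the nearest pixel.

Content width = 1620 − 355 − 170 = 1095 px; content height = 657 − 33 − 114 = 510 px.
Bottom-right is two-thirds across and two-thirds down within the live area.
x = 355 + 2 × 1095/3 = 355 + 730.00 ≈ 1085
y = 33 + 2 × 510/3 = 33 + 340.00 ≈ 373

(1085, 373)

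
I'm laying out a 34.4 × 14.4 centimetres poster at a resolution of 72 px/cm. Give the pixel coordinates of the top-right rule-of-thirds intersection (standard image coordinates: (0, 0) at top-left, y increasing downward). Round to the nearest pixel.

In pixels the canvas is 34.4 × 72 = 2476.8 wide and 14.4 × 72 = 1036.8 tall.
The top-right point is two-thirds across and one-third down:
x = 2 × 2476.8/3 ≈ 1651; y = 1 × 1036.8/3 ≈ 346.

(1651, 346)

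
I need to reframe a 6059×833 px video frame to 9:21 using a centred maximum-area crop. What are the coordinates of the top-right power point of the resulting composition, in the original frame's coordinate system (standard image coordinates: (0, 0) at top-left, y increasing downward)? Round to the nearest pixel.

x = 3089 px, y = 278 px

6059/833 > 9/21, so the 9:21 crop keeps the full height 833 and trims width to 833 × 9/21 = 357.00 px.
Left offset = (6059 − 357.00)/2 = 2851.00 px; top offset = 0.
Top-right is two-thirds across and one-third down within the crop:
x = 2851.00 + 2 × 357.00/3 ≈ 3089; y = 0.00 + 1 × 833.00/3 ≈ 278.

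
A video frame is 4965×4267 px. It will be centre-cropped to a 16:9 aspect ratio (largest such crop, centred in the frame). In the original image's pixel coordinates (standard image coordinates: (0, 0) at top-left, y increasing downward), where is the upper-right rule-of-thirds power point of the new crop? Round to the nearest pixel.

(3310, 1668)

4965/4267 < 16/9, so the 16:9 crop keeps the full width 4965 and trims height to 4965 × 9/16 = 2792.81 px.
Top offset = (4267 − 2792.81)/2 = 737.09 px; left offset = 0.
Upper-right is two-thirds across and one-third down within the crop:
x = 0.00 + 2 × 4965.00/3 ≈ 3310; y = 737.09 + 1 × 2792.81/3 ≈ 1668.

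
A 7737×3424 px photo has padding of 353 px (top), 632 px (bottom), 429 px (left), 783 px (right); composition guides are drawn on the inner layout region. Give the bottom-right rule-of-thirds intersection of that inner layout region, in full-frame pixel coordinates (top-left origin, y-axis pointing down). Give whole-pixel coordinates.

Content width = 7737 − 429 − 783 = 6525 px; content height = 3424 − 353 − 632 = 2439 px.
Bottom-right is two-thirds across and two-thirds down within the inner layout region.
x = 429 + 2 × 6525/3 = 429 + 4350.00 ≈ 4779
y = 353 + 2 × 2439/3 = 353 + 1626.00 ≈ 1979

x = 4779 px, y = 1979 px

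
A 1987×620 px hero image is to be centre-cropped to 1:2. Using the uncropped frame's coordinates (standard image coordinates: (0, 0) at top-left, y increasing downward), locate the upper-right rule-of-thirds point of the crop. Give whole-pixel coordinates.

1987/620 > 1/2, so the 1:2 crop keeps the full height 620 and trims width to 620 × 1/2 = 310.00 px.
Left offset = (1987 − 310.00)/2 = 838.50 px; top offset = 0.
Upper-right is two-thirds across and one-third down within the crop:
x = 838.50 + 2 × 310.00/3 ≈ 1045; y = 0.00 + 1 × 620.00/3 ≈ 207.

(1045, 207)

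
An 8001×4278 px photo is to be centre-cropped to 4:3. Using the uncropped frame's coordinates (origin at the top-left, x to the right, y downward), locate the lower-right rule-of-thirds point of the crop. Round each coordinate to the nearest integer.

(4951, 2852)

8001/4278 > 4/3, so the 4:3 crop keeps the full height 4278 and trims width to 4278 × 4/3 = 5704.00 px.
Left offset = (8001 − 5704.00)/2 = 1148.50 px; top offset = 0.
Lower-right is two-thirds across and two-thirds down within the crop:
x = 1148.50 + 2 × 5704.00/3 ≈ 4951; y = 0.00 + 2 × 4278.00/3 ≈ 2852.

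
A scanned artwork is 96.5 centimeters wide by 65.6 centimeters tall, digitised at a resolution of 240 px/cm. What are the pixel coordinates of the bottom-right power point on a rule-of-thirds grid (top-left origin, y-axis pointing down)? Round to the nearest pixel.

(15440, 10496)

In pixels the canvas is 96.5 × 240 = 23160 wide and 65.6 × 240 = 15744 tall.
The bottom-right point is two-thirds across and two-thirds down:
x = 2 × 23160/3 ≈ 15440; y = 2 × 15744/3 ≈ 10496.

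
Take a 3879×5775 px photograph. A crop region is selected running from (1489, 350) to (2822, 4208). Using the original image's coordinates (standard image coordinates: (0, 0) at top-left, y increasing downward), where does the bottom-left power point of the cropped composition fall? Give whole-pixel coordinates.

Crop width = 2822 − 1489 = 1333 px; one third is 444.33 px.
Crop height = 4208 − 350 = 3858 px; one third is 1286.00 px.
The bottom-left point is one-third across and two-thirds down within the crop:
x = 1489 + 1 × 444.33 ≈ 1933; y = 350 + 2 × 1286.00 ≈ 2922.

x = 1933 px, y = 2922 px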